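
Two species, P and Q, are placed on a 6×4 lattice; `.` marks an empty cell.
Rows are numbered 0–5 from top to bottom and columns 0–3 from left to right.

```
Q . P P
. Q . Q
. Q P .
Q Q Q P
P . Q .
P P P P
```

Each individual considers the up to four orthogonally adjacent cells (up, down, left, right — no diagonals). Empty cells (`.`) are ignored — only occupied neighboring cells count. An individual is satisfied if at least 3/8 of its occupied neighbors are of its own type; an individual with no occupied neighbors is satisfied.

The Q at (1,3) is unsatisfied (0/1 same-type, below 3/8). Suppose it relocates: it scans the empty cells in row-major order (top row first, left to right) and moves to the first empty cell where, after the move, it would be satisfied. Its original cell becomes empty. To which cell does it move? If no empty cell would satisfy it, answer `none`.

(0,1)

Vacating (1,3). Empty cells in order:
  (0,1): 2/3 same-type → satisfied — stop here.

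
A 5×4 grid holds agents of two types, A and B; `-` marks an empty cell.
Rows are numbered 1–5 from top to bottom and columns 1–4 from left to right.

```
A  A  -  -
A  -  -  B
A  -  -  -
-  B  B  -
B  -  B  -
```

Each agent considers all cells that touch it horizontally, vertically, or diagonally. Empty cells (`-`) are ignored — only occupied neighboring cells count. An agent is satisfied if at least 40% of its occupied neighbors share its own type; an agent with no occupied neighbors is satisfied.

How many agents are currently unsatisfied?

(1,1)A 2/2 satisfied
(1,2)A 2/2 satisfied
(2,1)A 3/3 satisfied
(2,4)B 0/0 satisfied
(3,1)A 1/2 satisfied
(4,2)B 3/4 satisfied
(4,3)B 2/2 satisfied
(5,1)B 1/1 satisfied
(5,3)B 2/2 satisfied
Every one meets the threshold.

0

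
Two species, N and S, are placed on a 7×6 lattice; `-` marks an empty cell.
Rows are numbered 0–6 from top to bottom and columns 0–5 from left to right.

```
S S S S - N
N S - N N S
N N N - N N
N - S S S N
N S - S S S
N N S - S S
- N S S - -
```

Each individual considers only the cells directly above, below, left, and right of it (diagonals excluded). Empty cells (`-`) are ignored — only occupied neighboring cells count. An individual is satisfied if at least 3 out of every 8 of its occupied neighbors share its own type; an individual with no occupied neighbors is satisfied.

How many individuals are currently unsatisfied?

6

(0,0)S 1/2 satisfied
(0,1)S 3/3 satisfied
(0,2)S 2/2 satisfied
(0,3)S 1/2 satisfied
(0,5)N 0/1 not
(1,0)N 1/3 not
(1,1)S 1/3 not
(1,3)N 1/2 satisfied
(1,4)N 2/3 satisfied
(1,5)S 0/3 not
(2,0)N 3/3 satisfied
(2,1)N 2/3 satisfied
(2,2)N 1/2 satisfied
(2,4)N 2/3 satisfied
(2,5)N 2/3 satisfied
(3,0)N 2/2 satisfied
(3,2)S 1/2 satisfied
(3,3)S 3/3 satisfied
(3,4)S 2/4 satisfied
(3,5)N 1/3 not
(4,0)N 2/3 satisfied
(4,1)S 0/2 not
(4,3)S 2/2 satisfied
(4,4)S 4/4 satisfied
(4,5)S 2/3 satisfied
(5,0)N 2/2 satisfied
(5,1)N 2/4 satisfied
(5,2)S 1/2 satisfied
(5,4)S 2/2 satisfied
(5,5)S 2/2 satisfied
(6,1)N 1/2 satisfied
(6,2)S 2/3 satisfied
(6,3)S 1/1 satisfied
Unsatisfied: (0,5), (1,0), (1,1), (1,5), (3,5), (4,1) — 6 in total.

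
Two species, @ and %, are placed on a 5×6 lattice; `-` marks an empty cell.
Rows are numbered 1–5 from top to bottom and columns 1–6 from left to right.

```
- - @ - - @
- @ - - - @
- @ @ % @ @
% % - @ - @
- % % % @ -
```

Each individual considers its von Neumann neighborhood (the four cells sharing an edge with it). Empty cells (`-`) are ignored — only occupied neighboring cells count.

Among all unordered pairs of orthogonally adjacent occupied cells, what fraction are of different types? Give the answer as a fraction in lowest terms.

3/8

Scan each occupied cell's neighbors to the right and below so each pair is counted once.
Row 1: @(1,6)–@(2,6)=  → 0/1 unlike.
Row 2: @(2,2)–@(3,2)= @(2,6)–@(3,6)=  → 0/2 unlike.
Row 3: @(3,2)–@(3,3)= @(3,2)–%(4,2)≠ @(3,3)–%(3,4)≠ %(3,4)–@(3,5)≠ %(3,4)–@(4,4)≠ @(3,5)–@(3,6)= @(3,6)–@(4,6)=  → 4/7 unlike.
Row 4: %(4,1)–%(4,2)= %(4,2)–%(5,2)= @(4,4)–%(5,4)≠  → 1/3 unlike.
Row 5: %(5,2)–%(5,3)= %(5,3)–%(5,4)= %(5,4)–@(5,5)≠  → 1/3 unlike.
Total adjacent occupied pairs: 16; unlike-type pairs: 6.
6/16 reduces to 3/8.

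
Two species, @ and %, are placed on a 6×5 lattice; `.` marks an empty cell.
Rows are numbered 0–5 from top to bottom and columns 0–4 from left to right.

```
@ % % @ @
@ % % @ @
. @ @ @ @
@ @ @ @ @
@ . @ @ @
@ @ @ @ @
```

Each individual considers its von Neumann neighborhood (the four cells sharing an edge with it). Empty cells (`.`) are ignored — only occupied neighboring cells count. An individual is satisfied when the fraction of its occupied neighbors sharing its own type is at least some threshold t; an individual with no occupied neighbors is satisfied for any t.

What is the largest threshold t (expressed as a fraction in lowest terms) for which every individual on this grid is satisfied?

1/2

Row 0: (0,0)@ 1/2 · (0,1)% 2/3 · (0,2)% 2/3 · (0,3)@ 2/3 · (0,4)@ 2/2
Row 1: (1,0)@ 1/2 · (1,1)% 2/4 · (1,2)% 2/4 · (1,3)@ 3/4 · (1,4)@ 3/3
Row 2: (2,1)@ 2/3 · (2,2)@ 3/4 · (2,3)@ 4/4 · (2,4)@ 3/3
Row 3: (3,0)@ 2/2 · (3,1)@ 3/3 · (3,2)@ 4/4 · (3,3)@ 4/4 · (3,4)@ 3/3
Row 4: (4,0)@ 2/2 · (4,2)@ 3/3 · (4,3)@ 4/4 · (4,4)@ 3/3
Row 5: (5,0)@ 2/2 · (5,1)@ 2/2 · (5,2)@ 3/3 · (5,3)@ 3/3 · (5,4)@ 2/2
The smallest same-type fraction is 1/2 at (0,0), which reduces to 1/2. Any threshold above that leaves this individual unsatisfied.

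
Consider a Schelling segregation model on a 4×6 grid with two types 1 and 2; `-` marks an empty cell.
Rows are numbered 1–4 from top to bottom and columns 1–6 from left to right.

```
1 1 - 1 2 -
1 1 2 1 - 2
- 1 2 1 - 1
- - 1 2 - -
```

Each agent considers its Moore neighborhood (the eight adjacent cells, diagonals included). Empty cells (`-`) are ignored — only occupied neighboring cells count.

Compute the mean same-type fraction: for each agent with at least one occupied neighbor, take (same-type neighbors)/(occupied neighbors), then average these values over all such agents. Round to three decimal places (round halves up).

Row 1: (1,1)1 3/3 · (1,2)1 3/4 · (1,4)1 1/3 · (1,5)2 1/3
Row 2: (2,1)1 4/4 · (2,2)1 4/6 · (2,3)2 1/7 · (2,4)1 2/5 · (2,6)2 1/2
Row 3: (3,2)1 3/5 · (3,3)2 2/7 · (3,4)1 2/5 · (3,6)1 0/1
Row 4: (4,3)1 2/4 · (4,4)2 1/3
Sum over 15 agents: 3/3 + 3/4 + 1/3 + 1/3 + 4/4 + 4/6 + 1/7 + 2/5 + 1/2 + 3/5 + 2/7 + 2/5 + 0/1 + 2/4 + 1/3 = 3043/420; mean = 3043/420 ÷ 15 = 3043/6300 = 0.483015… → 0.483.

0.483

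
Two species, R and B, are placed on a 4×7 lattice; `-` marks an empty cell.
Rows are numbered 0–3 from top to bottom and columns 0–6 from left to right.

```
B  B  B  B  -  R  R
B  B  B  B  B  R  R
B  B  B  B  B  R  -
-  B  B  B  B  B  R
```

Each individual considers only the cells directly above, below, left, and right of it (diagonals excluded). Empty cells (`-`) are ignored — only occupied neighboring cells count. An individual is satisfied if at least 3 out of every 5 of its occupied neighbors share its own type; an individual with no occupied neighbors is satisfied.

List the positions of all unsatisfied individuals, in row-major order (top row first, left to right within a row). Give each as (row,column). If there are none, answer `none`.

(2,5), (3,5), (3,6)

Row 0: (0,0)B 2/2 ✓ · (0,1)B 3/3 ✓ · (0,2)B 3/3 ✓ · (0,3)B 2/2 ✓ · (0,5)R 2/2 ✓ · (0,6)R 2/2 ✓
Row 1: (1,0)B 3/3 ✓ · (1,1)B 4/4 ✓ · (1,2)B 4/4 ✓ · (1,3)B 4/4 ✓ · (1,4)B 2/3 ✓ · (1,5)R 3/4 ✓ · (1,6)R 2/2 ✓
Row 2: (2,0)B 2/2 ✓ · (2,1)B 4/4 ✓ · (2,2)B 4/4 ✓ · (2,3)B 4/4 ✓ · (2,4)B 3/4 ✓ · (2,5)R 1/3 ✗
Row 3: (3,1)B 2/2 ✓ · (3,2)B 3/3 ✓ · (3,3)B 3/3 ✓ · (3,4)B 3/3 ✓ · (3,5)B 1/3 ✗ · (3,6)R 0/1 ✗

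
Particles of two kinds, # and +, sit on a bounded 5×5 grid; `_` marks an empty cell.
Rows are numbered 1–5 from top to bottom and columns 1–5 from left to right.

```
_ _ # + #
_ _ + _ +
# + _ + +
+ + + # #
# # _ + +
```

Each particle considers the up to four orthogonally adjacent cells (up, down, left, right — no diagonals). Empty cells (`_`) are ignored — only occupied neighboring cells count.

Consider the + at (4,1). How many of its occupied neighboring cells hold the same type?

1

Occupied neighbors of (4,1): (3,1)=#, (5,1)=#, (4,2)=+.
Same type (+): 1 of 3.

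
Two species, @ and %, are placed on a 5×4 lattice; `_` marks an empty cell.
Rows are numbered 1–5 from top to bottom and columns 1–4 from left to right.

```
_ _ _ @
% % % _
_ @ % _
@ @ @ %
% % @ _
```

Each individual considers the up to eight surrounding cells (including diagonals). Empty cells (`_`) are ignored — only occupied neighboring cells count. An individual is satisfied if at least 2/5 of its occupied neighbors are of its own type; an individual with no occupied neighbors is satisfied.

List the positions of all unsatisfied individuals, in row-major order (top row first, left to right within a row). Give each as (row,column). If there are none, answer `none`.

Row 1: (1,4)@ 0/1 ✗
Row 2: (2,1)% 1/2 ✓ · (2,2)% 3/4 ✓ · (2,3)% 2/4 ✓
Row 3: (3,2)@ 3/7 ✓ · (3,3)% 3/6 ✓
Row 4: (4,1)@ 2/4 ✓ · (4,2)@ 4/7 ✓ · (4,3)@ 3/6 ✓ · (4,4)% 1/3 ✗
Row 5: (5,1)% 1/3 ✗ · (5,2)% 1/5 ✗ · (5,3)@ 2/4 ✓

(1,4), (4,4), (5,1), (5,2)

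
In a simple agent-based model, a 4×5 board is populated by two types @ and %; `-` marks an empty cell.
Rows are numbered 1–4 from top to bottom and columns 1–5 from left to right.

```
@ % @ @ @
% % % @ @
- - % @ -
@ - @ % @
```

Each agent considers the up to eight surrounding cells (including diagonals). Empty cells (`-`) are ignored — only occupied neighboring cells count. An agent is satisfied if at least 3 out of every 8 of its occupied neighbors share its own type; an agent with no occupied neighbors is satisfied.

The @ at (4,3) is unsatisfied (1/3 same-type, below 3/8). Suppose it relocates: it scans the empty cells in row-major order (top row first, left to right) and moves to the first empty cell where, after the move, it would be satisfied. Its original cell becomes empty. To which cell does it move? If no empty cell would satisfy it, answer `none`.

(3,5)

Vacating (4,3). Empty cells in order:
  (3,1): 1/3 same-type → still unsatisfied.
  (3,2): 1/5 same-type → still unsatisfied.
  (3,5): 4/5 same-type → satisfied — stop here.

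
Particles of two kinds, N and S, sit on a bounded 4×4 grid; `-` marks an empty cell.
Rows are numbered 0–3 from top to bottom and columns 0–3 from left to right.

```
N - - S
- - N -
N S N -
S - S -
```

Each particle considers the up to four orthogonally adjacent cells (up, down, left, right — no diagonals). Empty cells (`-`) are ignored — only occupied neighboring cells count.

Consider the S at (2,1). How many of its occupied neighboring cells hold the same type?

0

Occupied neighbors of (2,1): (2,0)=N, (2,2)=N.
Same type (S): 0 of 2.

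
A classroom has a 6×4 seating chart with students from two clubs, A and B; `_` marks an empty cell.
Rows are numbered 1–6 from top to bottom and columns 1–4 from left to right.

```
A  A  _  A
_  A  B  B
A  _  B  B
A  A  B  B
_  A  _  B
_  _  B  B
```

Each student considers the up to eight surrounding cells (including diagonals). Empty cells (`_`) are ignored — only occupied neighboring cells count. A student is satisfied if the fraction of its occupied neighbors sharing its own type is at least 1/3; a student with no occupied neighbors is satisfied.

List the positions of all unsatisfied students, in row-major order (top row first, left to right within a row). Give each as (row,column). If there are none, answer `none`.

(1,4)

Row 1: (1,1)A 2/2 ok · (1,2)A 2/3 ok · (1,4)A 0/2 unhappy
Row 2: (2,2)A 3/5 ok · (2,3)B 3/6 ok · (2,4)B 3/4 ok
Row 3: (3,1)A 3/3 ok · (3,3)B 5/7 ok · (3,4)B 5/5 ok
Row 4: (4,1)A 3/3 ok · (4,2)A 3/5 ok · (4,3)B 4/6 ok · (4,4)B 4/4 ok
Row 5: (5,2)A 2/4 ok · (5,4)B 4/4 ok
Row 6: (6,3)B 2/3 ok · (6,4)B 2/2 ok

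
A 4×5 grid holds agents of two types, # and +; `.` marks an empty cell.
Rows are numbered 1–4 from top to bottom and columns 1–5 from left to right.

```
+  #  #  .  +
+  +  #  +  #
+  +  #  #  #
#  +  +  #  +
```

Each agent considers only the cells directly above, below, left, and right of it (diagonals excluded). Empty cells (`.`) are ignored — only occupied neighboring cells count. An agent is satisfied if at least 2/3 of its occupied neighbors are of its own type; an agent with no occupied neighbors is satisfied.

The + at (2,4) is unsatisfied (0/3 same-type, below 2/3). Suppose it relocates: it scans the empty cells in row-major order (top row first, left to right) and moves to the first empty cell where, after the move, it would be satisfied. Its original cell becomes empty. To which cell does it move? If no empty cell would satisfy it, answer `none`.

none

Vacating (2,4). Empty cells in order:
  (1,4): 1/2 same-type → still unsatisfied.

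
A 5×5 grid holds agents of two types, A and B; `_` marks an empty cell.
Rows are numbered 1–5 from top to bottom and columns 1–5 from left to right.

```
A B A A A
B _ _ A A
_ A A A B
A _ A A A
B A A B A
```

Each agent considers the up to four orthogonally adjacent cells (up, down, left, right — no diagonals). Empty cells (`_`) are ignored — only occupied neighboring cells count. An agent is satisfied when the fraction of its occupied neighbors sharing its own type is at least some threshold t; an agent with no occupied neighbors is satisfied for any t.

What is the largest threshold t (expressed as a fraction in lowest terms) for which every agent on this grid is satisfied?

0/1

(1,1)A 0/2
(1,2)B 0/2
(1,3)A 1/2
(1,4)A 3/3
(1,5)A 2/2
(2,1)B 0/1
(2,4)A 3/3
(2,5)A 2/3
(3,2)A 1/1
(3,3)A 3/3
(3,4)A 3/4
(3,5)B 0/3
(4,1)A 0/1
(4,3)A 3/3
(4,4)A 3/4
(4,5)A 2/3
(5,1)B 0/2
(5,2)A 1/2
(5,3)A 2/3
(5,4)B 0/3
(5,5)A 1/2
The smallest same-type fraction is 0/2 at (1,1), which reduces to 0/1. Any threshold above that leaves this agent unsatisfied.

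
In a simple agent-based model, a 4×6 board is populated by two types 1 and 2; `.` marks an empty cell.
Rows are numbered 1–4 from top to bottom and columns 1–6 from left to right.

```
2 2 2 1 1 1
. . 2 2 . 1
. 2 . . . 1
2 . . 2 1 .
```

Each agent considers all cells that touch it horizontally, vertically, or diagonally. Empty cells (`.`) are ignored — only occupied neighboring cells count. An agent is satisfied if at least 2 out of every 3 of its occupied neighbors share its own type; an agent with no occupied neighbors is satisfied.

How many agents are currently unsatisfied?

(1,1)2 1/1 satisfied
(1,2)2 3/3 satisfied
(1,3)2 3/4 satisfied
(1,4)1 1/4 not
(1,5)1 3/4 satisfied
(1,6)1 2/2 satisfied
(2,3)2 4/5 satisfied
(2,4)2 2/4 not
(2,6)1 3/3 satisfied
(3,2)2 2/2 satisfied
(3,6)1 2/2 satisfied
(4,1)2 1/1 satisfied
(4,4)2 0/1 not
(4,5)1 1/2 not
Unsatisfied: (1,4), (2,4), (4,4), (4,5) — 4 in total.

4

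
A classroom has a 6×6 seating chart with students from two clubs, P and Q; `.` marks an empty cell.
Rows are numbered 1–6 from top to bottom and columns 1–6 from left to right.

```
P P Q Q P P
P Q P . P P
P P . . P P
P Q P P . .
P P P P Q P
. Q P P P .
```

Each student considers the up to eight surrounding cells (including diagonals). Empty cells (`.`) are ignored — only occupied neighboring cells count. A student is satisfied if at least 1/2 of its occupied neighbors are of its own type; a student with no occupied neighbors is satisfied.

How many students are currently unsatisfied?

6

Row 1: (1,1)P 2/3 ok · (1,2)P 3/5 ok · (1,3)Q 2/4 ok · (1,4)Q 1/4 unhappy · (1,5)P 3/4 ok · (1,6)P 3/3 ok
Row 2: (2,1)P 4/5 ok · (2,2)Q 1/7 unhappy · (2,3)P 2/5 unhappy · (2,5)P 5/6 ok · (2,6)P 5/5 ok
Row 3: (3,1)P 3/5 ok · (3,2)P 5/7 ok · (3,5)P 4/4 ok · (3,6)P 3/3 ok
Row 4: (4,1)P 4/5 ok · (4,2)Q 0/7 unhappy · (4,3)P 5/6 ok · (4,4)P 4/5 ok
Row 5: (5,1)P 2/4 ok · (5,2)P 5/7 ok · (5,3)P 6/8 ok · (5,4)P 6/7 ok · (5,5)Q 0/5 unhappy · (5,6)P 1/2 ok
Row 6: (6,2)Q 0/4 unhappy · (6,3)P 4/5 ok · (6,4)P 4/5 ok · (6,5)P 3/4 ok
Unsatisfied: (1,4), (2,2), (2,3), (4,2), (5,5), (6,2) — 6 in total.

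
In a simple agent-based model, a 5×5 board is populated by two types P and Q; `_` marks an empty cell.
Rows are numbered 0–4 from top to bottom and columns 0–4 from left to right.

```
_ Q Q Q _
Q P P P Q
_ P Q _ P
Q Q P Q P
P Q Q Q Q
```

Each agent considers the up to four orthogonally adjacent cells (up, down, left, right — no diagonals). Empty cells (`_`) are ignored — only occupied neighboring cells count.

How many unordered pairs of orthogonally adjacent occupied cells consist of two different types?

17

Scan each occupied cell's neighbors to the right and below so each pair is counted once.
From row 0: 3 unlike of 5 pairs (running 3/5).
From row 1: 4 unlike of 7 pairs (running 7/12).
From row 2: 3 unlike of 4 pairs (running 10/16).
From row 3: 6 unlike of 9 pairs (running 16/25).
From row 4: 1 unlike of 4 pairs (running 17/29).
Total adjacent occupied pairs: 29; unlike-type pairs: 17.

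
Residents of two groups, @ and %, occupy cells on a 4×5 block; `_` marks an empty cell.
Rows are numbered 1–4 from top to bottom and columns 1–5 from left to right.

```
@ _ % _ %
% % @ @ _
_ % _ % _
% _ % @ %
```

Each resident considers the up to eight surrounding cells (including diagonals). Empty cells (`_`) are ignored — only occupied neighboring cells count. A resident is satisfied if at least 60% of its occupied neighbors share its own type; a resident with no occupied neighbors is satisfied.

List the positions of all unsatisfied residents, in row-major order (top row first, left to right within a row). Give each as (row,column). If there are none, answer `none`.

(1,1), (1,3), (1,5), (2,3), (2,4), (3,4), (4,4), (4,5)

Row 1: (1,1)@ 0/2 unhappy · (1,3)% 1/3 unhappy · (1,5)% 0/1 unhappy
Row 2: (2,1)% 2/3 ok · (2,2)% 3/5 ok · (2,3)@ 1/5 unhappy · (2,4)@ 1/4 unhappy
Row 3: (3,2)% 4/5 ok · (3,4)% 2/5 unhappy
Row 4: (4,1)% 1/1 ok · (4,3)% 2/3 ok · (4,4)@ 0/3 unhappy · (4,5)% 1/2 unhappy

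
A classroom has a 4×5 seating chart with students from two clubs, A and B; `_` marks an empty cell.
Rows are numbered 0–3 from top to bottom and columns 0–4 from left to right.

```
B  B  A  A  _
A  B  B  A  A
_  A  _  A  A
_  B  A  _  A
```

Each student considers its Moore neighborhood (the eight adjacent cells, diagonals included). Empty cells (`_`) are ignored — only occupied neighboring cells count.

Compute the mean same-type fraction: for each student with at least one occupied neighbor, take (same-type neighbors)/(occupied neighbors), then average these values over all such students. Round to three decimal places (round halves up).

0.612

Row 0: (0,0)B 2/3 · (0,1)B 3/5 · (0,2)A 2/5 · (0,3)A 3/4
Row 1: (1,0)A 1/4 · (1,1)B 3/6 · (1,2)B 2/7 · (1,3)A 5/6 · (1,4)A 4/4
Row 2: (2,1)A 2/5 · (2,3)A 5/6 · (2,4)A 4/4
Row 3: (3,1)B 0/2 · (3,2)A 2/3 · (3,4)A 2/2
Sum over 15 students: 2/3 + 3/5 + 2/5 + 3/4 + 1/4 + 3/6 + 2/7 + 5/6 + 4/4 + 2/5 + 5/6 + 4/4 + 0/2 + 2/3 + 2/2 = 643/70; mean = 643/70 ÷ 15 = 643/1050 = 0.612380… → 0.612.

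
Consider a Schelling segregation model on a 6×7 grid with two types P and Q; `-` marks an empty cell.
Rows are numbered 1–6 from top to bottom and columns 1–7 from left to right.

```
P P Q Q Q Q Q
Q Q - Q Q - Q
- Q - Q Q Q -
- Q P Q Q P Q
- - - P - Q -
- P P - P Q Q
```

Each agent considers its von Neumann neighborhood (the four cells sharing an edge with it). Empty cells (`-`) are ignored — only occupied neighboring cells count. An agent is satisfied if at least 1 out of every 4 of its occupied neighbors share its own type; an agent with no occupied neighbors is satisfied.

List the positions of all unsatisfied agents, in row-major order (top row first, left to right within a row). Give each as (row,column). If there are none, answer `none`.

(1,1)P 1/2 ok
(1,2)P 1/3 ok
(1,3)Q 1/2 ok
(1,4)Q 3/3 ok
(1,5)Q 3/3 ok
(1,6)Q 2/2 ok
(1,7)Q 2/2 ok
(2,1)Q 1/2 ok
(2,2)Q 2/3 ok
(2,4)Q 3/3 ok
(2,5)Q 3/3 ok
(2,7)Q 1/1 ok
(3,2)Q 2/2 ok
(3,4)Q 3/3 ok
(3,5)Q 4/4 ok
(3,6)Q 1/2 ok
(4,2)Q 1/2 ok
(4,3)P 0/2 unhappy
(4,4)Q 2/4 ok
(4,5)Q 2/3 ok
(4,6)P 0/4 unhappy
(4,7)Q 0/1 unhappy
(5,4)P 0/1 unhappy
(5,6)Q 1/2 ok
(6,2)P 1/1 ok
(6,3)P 1/1 ok
(6,5)P 0/1 unhappy
(6,6)Q 2/3 ok
(6,7)Q 1/1 ok

(4,3), (4,6), (4,7), (5,4), (6,5)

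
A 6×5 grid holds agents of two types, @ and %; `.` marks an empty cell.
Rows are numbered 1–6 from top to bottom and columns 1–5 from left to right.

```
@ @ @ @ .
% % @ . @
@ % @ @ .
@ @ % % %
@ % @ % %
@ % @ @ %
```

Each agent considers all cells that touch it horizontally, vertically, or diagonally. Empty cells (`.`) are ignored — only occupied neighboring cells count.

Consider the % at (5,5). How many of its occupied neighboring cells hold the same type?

4

Occupied neighbors of (5,5): (4,4)=%, (4,5)=%, (5,4)=%, (6,4)=@, (6,5)=%.
Same type (%): 4 of 5.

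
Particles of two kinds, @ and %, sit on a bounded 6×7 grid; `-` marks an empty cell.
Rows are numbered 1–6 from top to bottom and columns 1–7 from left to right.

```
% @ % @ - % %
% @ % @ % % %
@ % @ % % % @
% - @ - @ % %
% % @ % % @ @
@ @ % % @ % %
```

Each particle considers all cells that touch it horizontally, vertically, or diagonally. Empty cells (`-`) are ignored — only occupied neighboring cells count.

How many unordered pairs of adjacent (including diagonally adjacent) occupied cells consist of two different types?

60

Scan each occupied cell's neighbors to the right and below (and the two forward diagonals) so each pair is counted once.
Row 1: %(1,1)–@(1,2)≠ %(1,1)–%(2,1)= %(1,1)–@(2,2)≠ @(1,2)–%(1,3)≠ @(1,2)–@(2,2)= @(1,2)–%(2,3)≠ @(1,2)–%(2,1)≠ %(1,3)–@(1,4)≠ %(1,3)–%(2,3)= %(1,3)–@(2,4)≠ %(1,3)–@(2,2)≠ @(1,4)–@(2,4)= @(1,4)–%(2,5)≠ @(1,4)–%(2,3)≠ %(1,6)–%(1,7)= %(1,6)–%(2,6)= %(1,6)–%(2,7)= %(1,6)–%(2,5)= %(1,7)–%(2,7)= %(1,7)–%(2,6)=  → 10/20 unlike.
Row 2: %(2,1)–@(2,2)≠ %(2,1)–@(3,1)≠ %(2,1)–%(3,2)= @(2,2)–%(2,3)≠ @(2,2)–%(3,2)≠ @(2,2)–@(3,3)= @(2,2)–@(3,1)= %(2,3)–@(2,4)≠ %(2,3)–@(3,3)≠ %(2,3)–%(3,4)= %(2,3)–%(3,2)= @(2,4)–%(2,5)≠ @(2,4)–%(3,4)≠ @(2,4)–%(3,5)≠ @(2,4)–@(3,3)= %(2,5)–%(2,6)= %(2,5)–%(3,5)= %(2,5)–%(3,6)= %(2,5)–%(3,4)= %(2,6)–%(2,7)= %(2,6)–%(3,6)= %(2,6)–@(3,7)≠ %(2,6)–%(3,5)= %(2,7)–@(3,7)≠ %(2,7)–%(3,6)=  → 11/25 unlike.
Row 3: @(3,1)–%(3,2)≠ @(3,1)–%(4,1)≠ %(3,2)–@(3,3)≠ %(3,2)–@(4,3)≠ %(3,2)–%(4,1)= @(3,3)–%(3,4)≠ @(3,3)–@(4,3)= %(3,4)–%(3,5)= %(3,4)–@(4,5)≠ %(3,4)–@(4,3)≠ %(3,5)–%(3,6)= %(3,5)–@(4,5)≠ %(3,5)–%(4,6)= %(3,6)–@(3,7)≠ %(3,6)–%(4,6)= %(3,6)–%(4,7)= %(3,6)–@(4,5)≠ @(3,7)–%(4,7)≠ @(3,7)–%(4,6)≠  → 12/19 unlike.
Row 4: %(4,1)–%(5,1)= %(4,1)–%(5,2)= @(4,3)–@(5,3)= @(4,3)–%(5,4)≠ @(4,3)–%(5,2)≠ @(4,5)–%(4,6)≠ @(4,5)–%(5,5)≠ @(4,5)–@(5,6)= @(4,5)–%(5,4)≠ %(4,6)–%(4,7)= %(4,6)–@(5,6)≠ %(4,6)–@(5,7)≠ %(4,6)–%(5,5)= %(4,7)–@(5,7)≠ %(4,7)–@(5,6)≠  → 9/15 unlike.
Row 5: %(5,1)–%(5,2)= %(5,1)–@(6,1)≠ %(5,1)–@(6,2)≠ %(5,2)–@(5,3)≠ %(5,2)–@(6,2)≠ %(5,2)–%(6,3)= %(5,2)–@(6,1)≠ @(5,3)–%(5,4)≠ @(5,3)–%(6,3)≠ @(5,3)–%(6,4)≠ @(5,3)–@(6,2)= %(5,4)–%(5,5)= %(5,4)–%(6,4)= %(5,4)–@(6,5)≠ %(5,4)–%(6,3)= %(5,5)–@(5,6)≠ %(5,5)–@(6,5)≠ %(5,5)–%(6,6)= %(5,5)–%(6,4)= @(5,6)–@(5,7)= @(5,6)–%(6,6)≠ @(5,6)–%(6,7)≠ @(5,6)–@(6,5)= @(5,7)–%(6,7)≠ @(5,7)–%(6,6)≠  → 15/25 unlike.
Row 6: @(6,1)–@(6,2)= @(6,2)–%(6,3)≠ %(6,3)–%(6,4)= %(6,4)–@(6,5)≠ @(6,5)–%(6,6)≠ %(6,6)–%(6,7)=  → 3/6 unlike.
Total adjacent occupied pairs: 110; unlike-type pairs: 60.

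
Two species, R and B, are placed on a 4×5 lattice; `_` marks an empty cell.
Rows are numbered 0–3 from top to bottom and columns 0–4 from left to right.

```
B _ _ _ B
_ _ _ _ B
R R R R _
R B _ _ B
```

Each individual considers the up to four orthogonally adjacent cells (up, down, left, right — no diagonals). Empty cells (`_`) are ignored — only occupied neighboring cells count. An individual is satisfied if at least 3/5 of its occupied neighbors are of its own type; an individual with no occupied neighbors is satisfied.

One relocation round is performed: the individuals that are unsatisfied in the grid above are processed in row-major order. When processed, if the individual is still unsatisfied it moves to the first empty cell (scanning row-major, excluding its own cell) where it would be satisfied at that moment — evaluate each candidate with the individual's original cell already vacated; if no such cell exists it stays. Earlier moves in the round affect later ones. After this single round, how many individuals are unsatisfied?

1

Initially unsatisfied (in order): (3,0), (3,1).
  (3,0) → (0,2).
  (3,1) → (2,4).
Resulting grid:
B _ R _ B
_ _ _ _ B
R R R R B
_ _ _ _ B
Unsatisfied now: (2,3).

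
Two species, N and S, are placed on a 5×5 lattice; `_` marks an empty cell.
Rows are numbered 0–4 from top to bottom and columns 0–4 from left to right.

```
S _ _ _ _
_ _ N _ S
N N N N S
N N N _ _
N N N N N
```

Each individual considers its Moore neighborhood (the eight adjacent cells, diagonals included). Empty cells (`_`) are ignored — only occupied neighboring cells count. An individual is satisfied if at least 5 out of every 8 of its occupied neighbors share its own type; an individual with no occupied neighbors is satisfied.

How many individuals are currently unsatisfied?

Row 0: (0,0)S 0/0 satisfied
Row 1: (1,2)N 3/3 satisfied · (1,4)S 1/2 not
Row 2: (2,0)N 3/3 satisfied · (2,1)N 6/6 satisfied · (2,2)N 5/5 satisfied · (2,3)N 3/5 not · (2,4)S 1/2 not
Row 3: (3,0)N 5/5 satisfied · (3,1)N 8/8 satisfied · (3,2)N 7/7 satisfied
Row 4: (4,0)N 3/3 satisfied · (4,1)N 5/5 satisfied · (4,2)N 4/4 satisfied · (4,3)N 3/3 satisfied · (4,4)N 1/1 satisfied
Unsatisfied: (1,4), (2,3), (2,4) — 3 in total.

3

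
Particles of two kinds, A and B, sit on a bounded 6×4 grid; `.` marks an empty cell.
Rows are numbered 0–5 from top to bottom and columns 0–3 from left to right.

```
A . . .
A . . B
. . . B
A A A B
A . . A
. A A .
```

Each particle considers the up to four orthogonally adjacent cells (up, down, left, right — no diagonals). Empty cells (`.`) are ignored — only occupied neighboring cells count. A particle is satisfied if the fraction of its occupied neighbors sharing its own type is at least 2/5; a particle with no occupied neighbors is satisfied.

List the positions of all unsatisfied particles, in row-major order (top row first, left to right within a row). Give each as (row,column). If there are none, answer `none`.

(3,3), (4,3)

(0,0)A 1/1 ✓
(1,0)A 1/1 ✓
(1,3)B 1/1 ✓
(2,3)B 2/2 ✓
(3,0)A 2/2 ✓
(3,1)A 2/2 ✓
(3,2)A 1/2 ✓
(3,3)B 1/3 ✗
(4,0)A 1/1 ✓
(4,3)A 0/1 ✗
(5,1)A 1/1 ✓
(5,2)A 1/1 ✓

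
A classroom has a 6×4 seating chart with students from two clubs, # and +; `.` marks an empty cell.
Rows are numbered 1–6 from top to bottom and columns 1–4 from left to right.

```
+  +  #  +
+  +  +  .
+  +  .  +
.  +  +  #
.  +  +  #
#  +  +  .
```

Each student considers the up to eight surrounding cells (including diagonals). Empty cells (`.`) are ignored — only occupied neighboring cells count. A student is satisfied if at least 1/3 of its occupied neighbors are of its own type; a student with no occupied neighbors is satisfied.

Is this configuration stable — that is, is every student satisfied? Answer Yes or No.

No

(1,1)+ 3/3 ok
(1,2)+ 4/5 ok
(1,3)# 0/4 unhappy
(1,4)+ 1/2 ok
(2,1)+ 5/5 ok
(2,2)+ 6/7 ok
(2,3)+ 5/6 ok
(3,1)+ 4/4 ok
(3,2)+ 6/6 ok
(3,4)+ 2/3 ok
(4,2)+ 5/5 ok
(4,3)+ 5/7 ok
(4,4)# 1/4 unhappy
(5,2)+ 5/6 ok
(5,3)+ 5/7 ok
(5,4)# 1/4 unhappy
(6,1)# 0/2 unhappy
(6,2)+ 3/4 ok
(6,3)+ 3/4 ok
For instance (1,3) has only 0/4 same-type neighbors, below 1/3.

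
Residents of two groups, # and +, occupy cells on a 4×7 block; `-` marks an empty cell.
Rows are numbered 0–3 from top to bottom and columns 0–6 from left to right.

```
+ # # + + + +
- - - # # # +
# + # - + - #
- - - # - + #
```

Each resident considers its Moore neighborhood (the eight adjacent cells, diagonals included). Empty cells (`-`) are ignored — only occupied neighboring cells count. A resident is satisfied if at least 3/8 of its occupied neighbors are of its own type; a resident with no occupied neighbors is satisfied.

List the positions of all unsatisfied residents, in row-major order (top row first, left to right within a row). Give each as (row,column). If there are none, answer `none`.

(0,0), (0,3), (1,4), (1,5), (2,0), (2,1), (2,4), (3,5)

(0,0)+ 0/1 unhappy
(0,1)# 1/2 ok
(0,2)# 2/3 ok
(0,3)+ 1/4 unhappy
(0,4)+ 2/5 ok
(0,5)+ 3/5 ok
(0,6)+ 2/3 ok
(1,3)# 3/6 ok
(1,4)# 2/6 unhappy
(1,5)# 2/7 unhappy
(1,6)+ 2/4 ok
(2,0)# 0/1 unhappy
(2,1)+ 0/2 unhappy
(2,2)# 2/3 ok
(2,4)+ 1/5 unhappy
(2,6)# 2/4 ok
(3,3)# 1/2 ok
(3,5)+ 1/3 unhappy
(3,6)# 1/2 ok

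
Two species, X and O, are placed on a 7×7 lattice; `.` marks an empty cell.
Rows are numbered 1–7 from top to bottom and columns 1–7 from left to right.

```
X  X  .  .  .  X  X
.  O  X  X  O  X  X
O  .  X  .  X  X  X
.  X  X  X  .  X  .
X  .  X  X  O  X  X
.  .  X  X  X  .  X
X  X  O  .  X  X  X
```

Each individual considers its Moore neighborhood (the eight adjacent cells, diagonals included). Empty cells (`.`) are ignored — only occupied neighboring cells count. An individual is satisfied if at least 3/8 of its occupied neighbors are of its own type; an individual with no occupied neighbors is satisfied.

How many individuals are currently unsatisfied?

4

(1,1)X 1/2 ok
(1,2)X 2/3 ok
(1,6)X 3/4 ok
(1,7)X 3/3 ok
(2,2)O 1/5 unhappy
(2,3)X 3/4 ok
(2,4)X 3/4 ok
(2,5)O 0/5 unhappy
(2,6)X 6/7 ok
(2,7)X 5/5 ok
(3,1)O 1/2 ok
(3,3)X 5/6 ok
(3,5)X 5/6 ok
(3,6)X 5/6 ok
(3,7)X 4/4 ok
(4,2)X 4/5 ok
(4,3)X 5/5 ok
(4,4)X 5/6 ok
(4,6)X 5/6 ok
(5,1)X 1/1 ok
(5,3)X 6/6 ok
(5,4)X 6/7 ok
(5,5)O 0/6 unhappy
(5,6)X 4/5 ok
(5,7)X 3/3 ok
(6,3)X 4/5 ok
(6,4)X 5/7 ok
(6,5)X 5/6 ok
(6,7)X 4/4 ok
(7,1)X 1/1 ok
(7,2)X 2/3 ok
(7,3)O 0/3 unhappy
(7,5)X 3/3 ok
(7,6)X 4/4 ok
(7,7)X 2/2 ok
Unsatisfied: (2,2), (2,5), (5,5), (7,3) — 4 in total.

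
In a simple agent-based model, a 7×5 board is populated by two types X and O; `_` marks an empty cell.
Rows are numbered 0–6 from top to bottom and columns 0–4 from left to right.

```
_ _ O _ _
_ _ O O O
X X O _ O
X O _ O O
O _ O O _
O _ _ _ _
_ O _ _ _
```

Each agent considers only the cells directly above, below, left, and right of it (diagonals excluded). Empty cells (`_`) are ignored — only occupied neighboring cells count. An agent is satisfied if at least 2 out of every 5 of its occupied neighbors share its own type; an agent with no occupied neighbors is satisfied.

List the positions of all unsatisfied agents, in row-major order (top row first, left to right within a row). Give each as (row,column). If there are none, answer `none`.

(2,1), (3,0), (3,1)

(0,2)O 1/1 ok
(1,2)O 3/3 ok
(1,3)O 2/2 ok
(1,4)O 2/2 ok
(2,0)X 2/2 ok
(2,1)X 1/3 unhappy
(2,2)O 1/2 ok
(2,4)O 2/2 ok
(3,0)X 1/3 unhappy
(3,1)O 0/2 unhappy
(3,3)O 2/2 ok
(3,4)O 2/2 ok
(4,0)O 1/2 ok
(4,2)O 1/1 ok
(4,3)O 2/2 ok
(5,0)O 1/1 ok
(6,1)O 0/0 ok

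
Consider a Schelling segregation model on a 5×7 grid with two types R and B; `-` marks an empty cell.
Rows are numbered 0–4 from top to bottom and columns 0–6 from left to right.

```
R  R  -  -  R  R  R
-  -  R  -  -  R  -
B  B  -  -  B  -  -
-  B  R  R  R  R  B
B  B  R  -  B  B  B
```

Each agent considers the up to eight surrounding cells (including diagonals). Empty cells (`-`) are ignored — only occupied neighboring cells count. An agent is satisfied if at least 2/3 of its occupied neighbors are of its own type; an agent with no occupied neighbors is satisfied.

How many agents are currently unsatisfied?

Row 0: (0,0)R 1/1 ✓ · (0,1)R 2/2 ✓ · (0,4)R 2/2 ✓ · (0,5)R 3/3 ✓ · (0,6)R 2/2 ✓
Row 1: (1,2)R 1/2 ✗ · (1,5)R 3/4 ✓
Row 2: (2,0)B 2/2 ✓ · (2,1)B 2/4 ✗ · (2,4)B 0/4 ✗
Row 3: (3,1)B 4/6 ✓ · (3,2)R 2/5 ✗ · (3,3)R 3/5 ✗ · (3,4)R 2/5 ✗ · (3,5)R 1/6 ✗ · (3,6)B 2/3 ✓
Row 4: (4,0)B 2/2 ✓ · (4,1)B 2/4 ✗ · (4,2)R 2/4 ✗ · (4,4)B 1/4 ✗ · (4,5)B 3/5 ✗ · (4,6)B 2/3 ✓
Unsatisfied: (1,2), (2,1), (2,4), (3,2), (3,3), (3,4), (3,5), (4,1), (4,2), (4,4), (4,5) — 11 in total.

11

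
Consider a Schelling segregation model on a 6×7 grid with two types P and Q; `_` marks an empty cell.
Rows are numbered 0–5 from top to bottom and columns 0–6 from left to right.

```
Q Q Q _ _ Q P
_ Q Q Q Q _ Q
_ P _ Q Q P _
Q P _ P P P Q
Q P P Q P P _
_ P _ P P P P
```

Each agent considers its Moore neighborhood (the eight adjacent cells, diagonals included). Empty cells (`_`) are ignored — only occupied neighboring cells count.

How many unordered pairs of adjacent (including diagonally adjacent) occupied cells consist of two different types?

Scan each occupied cell's neighbors to the right and below (and the two forward diagonals) so each pair is counted once.
From row 0: 2 unlike of 12 pairs (running 2/12).
From row 1: 4 unlike of 12 pairs (running 6/24).
From row 2: 8 unlike of 12 pairs (running 14/36).
From row 3: 7 unlike of 18 pairs (running 21/54).
From row 4: 6 unlike of 17 pairs (running 27/71).
From row 5: 0 unlike of 3 pairs (running 27/74).
Total adjacent occupied pairs: 74; unlike-type pairs: 27.

27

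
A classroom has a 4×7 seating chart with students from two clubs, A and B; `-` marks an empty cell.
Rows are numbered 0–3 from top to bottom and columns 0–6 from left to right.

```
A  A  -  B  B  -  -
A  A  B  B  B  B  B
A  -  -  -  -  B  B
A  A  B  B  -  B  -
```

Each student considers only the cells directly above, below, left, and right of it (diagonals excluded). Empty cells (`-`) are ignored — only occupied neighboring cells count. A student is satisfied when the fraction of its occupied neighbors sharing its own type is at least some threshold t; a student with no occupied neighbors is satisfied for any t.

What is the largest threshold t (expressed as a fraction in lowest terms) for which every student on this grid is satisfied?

Row 0: (0,0)A 2/2 · (0,1)A 2/2 · (0,3)B 2/2 · (0,4)B 2/2
Row 1: (1,0)A 3/3 · (1,1)A 2/3 · (1,2)B 1/2 · (1,3)B 3/3 · (1,4)B 3/3 · (1,5)B 3/3 · (1,6)B 2/2
Row 2: (2,0)A 2/2 · (2,5)B 3/3 · (2,6)B 2/2
Row 3: (3,0)A 2/2 · (3,1)A 1/2 · (3,2)B 1/2 · (3,3)B 1/1 · (3,5)B 1/1
The smallest same-type fraction is 1/2 at (1,2), which reduces to 1/2. Any threshold above that leaves this student unsatisfied.

1/2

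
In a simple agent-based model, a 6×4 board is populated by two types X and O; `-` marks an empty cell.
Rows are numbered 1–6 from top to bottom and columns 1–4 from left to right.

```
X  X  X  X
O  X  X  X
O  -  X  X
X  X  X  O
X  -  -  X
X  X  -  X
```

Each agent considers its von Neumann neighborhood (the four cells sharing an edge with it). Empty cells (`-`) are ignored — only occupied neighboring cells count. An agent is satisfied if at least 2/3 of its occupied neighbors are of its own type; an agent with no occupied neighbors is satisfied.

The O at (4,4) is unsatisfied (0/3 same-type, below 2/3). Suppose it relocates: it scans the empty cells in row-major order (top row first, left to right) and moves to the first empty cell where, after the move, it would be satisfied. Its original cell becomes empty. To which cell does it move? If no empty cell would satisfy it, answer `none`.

none

Vacating (4,4). Empty cells in order:
  (3,2): 1/4 same-type → still unsatisfied.
  (5,2): 0/3 same-type → still unsatisfied.
  (5,3): 0/2 same-type → still unsatisfied.
  (6,3): 0/2 same-type → still unsatisfied.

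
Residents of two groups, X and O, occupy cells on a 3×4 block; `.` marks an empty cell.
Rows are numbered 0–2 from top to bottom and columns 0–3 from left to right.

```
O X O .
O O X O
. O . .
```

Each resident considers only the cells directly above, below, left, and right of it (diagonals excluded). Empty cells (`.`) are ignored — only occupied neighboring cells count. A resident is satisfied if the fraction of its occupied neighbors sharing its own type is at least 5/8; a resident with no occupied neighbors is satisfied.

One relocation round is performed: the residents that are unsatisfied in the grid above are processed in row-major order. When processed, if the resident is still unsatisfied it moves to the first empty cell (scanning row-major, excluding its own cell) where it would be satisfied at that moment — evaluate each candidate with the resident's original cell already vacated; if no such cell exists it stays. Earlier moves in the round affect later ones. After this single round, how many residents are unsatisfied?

1

Initially unsatisfied (in order): (0,0), (0,1), (0,2), (1,1), (1,2), (1,3).
  (0,0) → (0,3).
  (0,1): no empty cell satisfies it; stays.
  (0,2) → (2,0).
  (1,1) → (2,3).
  (1,2): no empty cell satisfies it; stays.
  (1,3): now satisfied by earlier moves; stays.
Resulting grid:
. X . O
O . X O
O O . O
Unsatisfied now: (1,2).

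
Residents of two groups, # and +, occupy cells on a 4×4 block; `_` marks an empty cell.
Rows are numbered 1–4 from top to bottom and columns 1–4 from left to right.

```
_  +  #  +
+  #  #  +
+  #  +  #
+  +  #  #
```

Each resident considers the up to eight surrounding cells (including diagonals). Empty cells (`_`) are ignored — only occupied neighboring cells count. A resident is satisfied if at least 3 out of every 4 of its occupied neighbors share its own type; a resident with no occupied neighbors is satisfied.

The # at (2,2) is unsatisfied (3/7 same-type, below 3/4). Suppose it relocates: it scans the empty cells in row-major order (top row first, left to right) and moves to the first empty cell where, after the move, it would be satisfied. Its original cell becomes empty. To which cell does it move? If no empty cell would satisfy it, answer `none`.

none

Vacating (2,2). Empty cells in order:
  (1,1): 0/2 same-type → still unsatisfied.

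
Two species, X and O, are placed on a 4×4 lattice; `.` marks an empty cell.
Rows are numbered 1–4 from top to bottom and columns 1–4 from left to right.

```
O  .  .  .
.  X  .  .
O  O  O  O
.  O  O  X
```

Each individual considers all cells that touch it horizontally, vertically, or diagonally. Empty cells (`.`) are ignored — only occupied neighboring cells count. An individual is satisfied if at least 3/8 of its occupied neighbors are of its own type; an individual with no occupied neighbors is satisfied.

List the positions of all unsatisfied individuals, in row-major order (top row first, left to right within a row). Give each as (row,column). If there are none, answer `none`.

Row 1: (1,1)O 0/1 unhappy
Row 2: (2,2)X 0/4 unhappy
Row 3: (3,1)O 2/3 ok · (3,2)O 4/5 ok · (3,3)O 4/6 ok · (3,4)O 2/3 ok
Row 4: (4,2)O 4/4 ok · (4,3)O 4/5 ok · (4,4)X 0/3 unhappy

(1,1), (2,2), (4,4)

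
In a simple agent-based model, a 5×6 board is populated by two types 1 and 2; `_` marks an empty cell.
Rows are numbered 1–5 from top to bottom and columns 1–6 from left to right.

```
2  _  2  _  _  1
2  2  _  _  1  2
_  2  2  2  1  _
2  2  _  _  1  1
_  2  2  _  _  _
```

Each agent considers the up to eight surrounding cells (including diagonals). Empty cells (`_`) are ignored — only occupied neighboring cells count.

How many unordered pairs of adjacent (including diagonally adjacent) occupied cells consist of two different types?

6

Scan each occupied cell's neighbors to the right and below (and the two forward diagonals) so each pair is counted once.
Row 1: 2(1,1)–2(2,1)= 2(1,1)–2(2,2)= 2(1,3)–2(2,2)= 1(1,6)–2(2,6)≠ 1(1,6)–1(2,5)=  → 1/5 unlike.
Row 2: 2(2,1)–2(2,2)= 2(2,1)–2(3,2)= 2(2,2)–2(3,2)= 2(2,2)–2(3,3)= 1(2,5)–2(2,6)≠ 1(2,5)–1(3,5)= 1(2,5)–2(3,4)≠ 2(2,6)–1(3,5)≠  → 3/8 unlike.
Row 3: 2(3,2)–2(3,3)= 2(3,2)–2(4,2)= 2(3,2)–2(4,1)= 2(3,3)–2(3,4)= 2(3,3)–2(4,2)= 2(3,4)–1(3,5)≠ 2(3,4)–1(4,5)≠ 1(3,5)–1(4,5)= 1(3,5)–1(4,6)=  → 2/9 unlike.
Row 4: 2(4,1)–2(4,2)= 2(4,1)–2(5,2)= 2(4,2)–2(5,2)= 2(4,2)–2(5,3)= 1(4,5)–1(4,6)=  → 0/5 unlike.
Row 5: 2(5,2)–2(5,3)=  → 0/1 unlike.
Total adjacent occupied pairs: 28; unlike-type pairs: 6.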